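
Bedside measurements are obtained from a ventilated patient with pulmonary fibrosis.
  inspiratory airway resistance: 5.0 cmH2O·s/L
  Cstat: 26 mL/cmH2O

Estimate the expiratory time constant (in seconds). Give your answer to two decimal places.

0.13

τ = R × C = 5.0 × 26 mL/cmH2O = 5.0 × 0.026 L/cmH2O = 0.13 s.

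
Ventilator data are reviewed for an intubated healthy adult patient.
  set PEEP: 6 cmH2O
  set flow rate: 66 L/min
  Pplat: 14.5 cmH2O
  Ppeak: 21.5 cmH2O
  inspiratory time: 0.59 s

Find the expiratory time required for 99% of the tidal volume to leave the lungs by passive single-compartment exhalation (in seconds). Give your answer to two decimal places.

Flow: 66 L/min ÷ 60 = 1.1 L/s.
Vt = flow × Ti = 1.1 L/s × 0.59 s × 1000 mL/L = 649.0 mL.
R = (PIP − Pplat)/V̇ = (21.5 − 14.5) / 1.1 = 7.0/1.1 = 6.364 cmH2O·s/L.
C = Vt/(Pplat − PEEP) = 649.0 / (14.5 − 6) = 649.0/8.5 = 76.353 mL/cmH2O.
τ = R × C = 6.364 × 0.07635 L/cmH2O = 0.4859 s.
t = −τ·ln(1 − 0.99) = −0.4859·ln(0.01) = 2.238 s.

2.24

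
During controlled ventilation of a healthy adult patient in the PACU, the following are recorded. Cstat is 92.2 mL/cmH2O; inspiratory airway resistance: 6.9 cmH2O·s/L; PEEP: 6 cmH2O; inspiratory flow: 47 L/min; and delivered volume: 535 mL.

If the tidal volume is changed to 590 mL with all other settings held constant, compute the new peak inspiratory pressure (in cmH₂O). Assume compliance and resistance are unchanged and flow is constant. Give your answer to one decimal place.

Flow: 47 L/min ÷ 60 = 0.7833 L/s.
PIP = Vt/C + R·V̇ + PEEP (constant-flow equation of motion).
Only the elastic term changes: ΔPIP = ΔVt / C = (590 − 535) / 92.2 = 0.5965 cmH2O.
Original PIP = 535/92.2 + 6.9×0.7833 + 6 = 17.207 cmH2O; new PIP = 17.207 + (0.5965) = 17.804 cmH2O.

17.8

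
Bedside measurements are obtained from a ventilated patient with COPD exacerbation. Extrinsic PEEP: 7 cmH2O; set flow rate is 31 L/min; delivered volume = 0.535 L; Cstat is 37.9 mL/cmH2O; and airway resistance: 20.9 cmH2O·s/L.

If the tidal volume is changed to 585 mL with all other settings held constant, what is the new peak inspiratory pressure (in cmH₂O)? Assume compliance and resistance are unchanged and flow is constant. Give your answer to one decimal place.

Flow: 31 L/min ÷ 60 = 0.5167 L/s.
PIP = Vt/C + R·V̇ + PEEP (constant-flow equation of motion).
Only the elastic term changes: ΔPIP = ΔVt / C = (585 − 535) / 37.9 = 1.319 cmH2O.
Original PIP = 535/37.9 + 20.9×0.5167 + 7 = 31.915 cmH2O; new PIP = 31.915 + (1.319) = 33.234 cmH2O.

33.2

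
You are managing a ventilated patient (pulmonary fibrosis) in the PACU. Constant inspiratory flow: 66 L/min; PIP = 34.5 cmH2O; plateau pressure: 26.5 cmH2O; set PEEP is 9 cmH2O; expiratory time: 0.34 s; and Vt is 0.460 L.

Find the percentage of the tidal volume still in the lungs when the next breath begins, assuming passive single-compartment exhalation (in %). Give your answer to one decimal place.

Flow: 66 L/min ÷ 60 = 1.1 L/s.
R = (PIP − Pplat)/V̇ = (34.5 − 26.5) / 1.1 = 8.0/1.1 = 7.273 cmH2O·s/L.
C = Vt/(Pplat − PEEP) = 460.0 / (26.5 − 9) = 460.0/17.5 = 26.286 mL/cmH2O.
τ = R × C = 7.273 × 0.02629 L/cmH2O = 0.1912 s.
Fraction remaining at end-expiration = e^(−Te/τ) = e^(−0.34/0.1912) = 0.1689 → 16.89%.

16.9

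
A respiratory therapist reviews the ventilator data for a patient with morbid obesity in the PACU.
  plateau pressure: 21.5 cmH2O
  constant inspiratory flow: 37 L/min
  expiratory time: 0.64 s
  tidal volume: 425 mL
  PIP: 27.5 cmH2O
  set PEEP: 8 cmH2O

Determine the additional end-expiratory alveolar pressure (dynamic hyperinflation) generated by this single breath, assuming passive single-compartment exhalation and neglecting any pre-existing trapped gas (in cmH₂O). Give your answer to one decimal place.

Flow: 37 L/min ÷ 60 = 0.6167 L/s.
R = (PIP − Pplat)/V̇ = (27.5 − 21.5) / 0.6167 = 6.0/0.6167 = 9.729 cmH2O·s/L.
C = Vt/(Pplat − PEEP) = 425.0 / (21.5 − 8) = 425.0/13.5 = 31.481 mL/cmH2O.
τ = R × C = 9.729 × 0.03148 L/cmH2O = 0.3063 s.
Fraction remaining = e^(−Te/τ) = e^(−0.64/0.3063) = 0.1238; trapped volume = 425.0 × 0.1238 = 52.615 mL.
Additional alveolar pressure from trapping ≈ V_trapped / C = 52.615 / 31.481 = 1.671 cmH2O.

1.7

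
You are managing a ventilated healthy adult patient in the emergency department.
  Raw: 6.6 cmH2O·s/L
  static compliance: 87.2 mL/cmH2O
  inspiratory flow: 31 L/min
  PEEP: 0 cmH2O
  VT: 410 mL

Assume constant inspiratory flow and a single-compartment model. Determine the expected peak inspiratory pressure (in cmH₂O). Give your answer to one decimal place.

Flow: 31 L/min ÷ 60 = 0.5167 L/s.
Equation of motion (constant flow): PIP = Vt/C + R·V̇ + PEEP.
PIP = 410/87.2 + 6.6×0.5167 + 0 = 4.702 + 3.41 + 0 = 8.112 cmH2O.

8.1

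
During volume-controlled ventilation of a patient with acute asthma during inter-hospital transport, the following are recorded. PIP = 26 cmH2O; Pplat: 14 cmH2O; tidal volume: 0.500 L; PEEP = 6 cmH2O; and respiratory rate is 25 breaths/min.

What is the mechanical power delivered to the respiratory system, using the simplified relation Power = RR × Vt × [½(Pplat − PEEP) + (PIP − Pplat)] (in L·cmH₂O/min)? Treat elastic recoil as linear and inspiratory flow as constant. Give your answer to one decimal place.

200.0

Per-breath work = Vt × [½(Pplat−PEEP) + (PIP−Pplat)] = 0.500 × [0.5×8.0 + 12.0] = 0.500 × 16.0 = 8.0 L·cmH2O.
Power = 25 × 8.0 = 200.0 L·cmH2O/min.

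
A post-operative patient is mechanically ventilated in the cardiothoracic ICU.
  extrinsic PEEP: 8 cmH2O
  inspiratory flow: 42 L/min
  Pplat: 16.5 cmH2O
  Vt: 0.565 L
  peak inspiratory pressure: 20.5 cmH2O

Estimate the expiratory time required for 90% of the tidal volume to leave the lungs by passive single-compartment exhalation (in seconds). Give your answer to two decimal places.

0.87

Flow: 42 L/min ÷ 60 = 0.7 L/s.
R = (PIP − Pplat)/V̇ = (20.5 − 16.5) / 0.7 = 4.0/0.7 = 5.714 cmH2O·s/L.
C = Vt/(Pplat − PEEP) = 565.0 / (16.5 − 8) = 565.0/8.5 = 66.471 mL/cmH2O.
τ = R × C = 5.714 × 0.06647 L/cmH2O = 0.3798 s.
t = −τ·ln(1 − 0.90) = −0.3798·ln(0.1) = 0.8745 s.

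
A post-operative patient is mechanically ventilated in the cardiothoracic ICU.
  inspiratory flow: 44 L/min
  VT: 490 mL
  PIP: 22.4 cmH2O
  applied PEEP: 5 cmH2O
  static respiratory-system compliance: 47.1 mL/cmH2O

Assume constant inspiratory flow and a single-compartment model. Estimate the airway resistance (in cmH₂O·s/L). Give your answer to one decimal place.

Flow: 44 L/min ÷ 60 = 0.7333 L/s.
Equation of motion (constant flow): PIP = Vt/C + R·V̇ + PEEP.
R·V̇ = PIP − Vt/C − PEEP = 22.4 − 490/47.1 − 5 = 22.4 − 10.403 − 5 = 6.997 cmH2O.
R = 6.997 / 0.7333 = 9.542 cmH2O·s/L.

9.5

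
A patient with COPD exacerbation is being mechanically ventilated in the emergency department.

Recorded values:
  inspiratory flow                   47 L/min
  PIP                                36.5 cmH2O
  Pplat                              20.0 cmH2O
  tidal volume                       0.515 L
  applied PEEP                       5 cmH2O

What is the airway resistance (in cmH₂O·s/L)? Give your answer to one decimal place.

21.1

Flow: 47 L/min ÷ 60 = 0.7833 L/s.
Raw = (PIP − Pplat) / flow = (36.5 − 20.0) / 0.7833 = 16.5 / 0.7833 = 21.065 cmH2O·s/L.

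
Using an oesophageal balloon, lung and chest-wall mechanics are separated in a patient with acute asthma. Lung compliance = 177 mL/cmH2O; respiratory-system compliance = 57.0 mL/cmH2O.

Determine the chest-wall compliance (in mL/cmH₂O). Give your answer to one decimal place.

84.1

1/Ccw = 1/Crs − 1/CL.
1/Ccw = 1/57.0 − 1/177 = 0.01189.
Ccw = 84.104 mL/cmH2O.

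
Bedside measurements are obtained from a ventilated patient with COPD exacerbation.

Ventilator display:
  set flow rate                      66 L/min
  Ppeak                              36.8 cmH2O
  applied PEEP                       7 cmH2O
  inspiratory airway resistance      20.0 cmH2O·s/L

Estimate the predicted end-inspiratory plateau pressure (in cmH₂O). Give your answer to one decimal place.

Flow: 66 L/min ÷ 60 = 1.1 L/s.
Pplat = PIP − Raw × flow = 36.8 − 20.0 × 1.1 = 36.8 − 22.0 = 14.8 cmH2O.

14.8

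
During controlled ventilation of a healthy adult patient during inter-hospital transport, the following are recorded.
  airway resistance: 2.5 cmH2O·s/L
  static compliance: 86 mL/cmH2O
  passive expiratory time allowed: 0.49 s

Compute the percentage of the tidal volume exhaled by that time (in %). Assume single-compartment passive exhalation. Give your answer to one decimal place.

89.8

τ = R × C = 2.5 × 86 mL/cmH2O = 2.5 × 0.086 L/cmH2O = 0.215 s.
Passive exhalation: V(t)/V₀ = e^(−t/τ) = e^(−0.49/0.215) = 0.1024.
Fraction exhaled = 1 − 0.1024 = 0.8976 → 89.76%.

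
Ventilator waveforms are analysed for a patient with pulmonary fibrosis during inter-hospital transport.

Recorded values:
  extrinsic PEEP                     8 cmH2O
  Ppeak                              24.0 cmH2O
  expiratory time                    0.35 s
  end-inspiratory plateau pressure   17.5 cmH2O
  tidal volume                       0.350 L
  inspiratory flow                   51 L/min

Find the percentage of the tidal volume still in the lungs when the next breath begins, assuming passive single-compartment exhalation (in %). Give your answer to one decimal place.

Flow: 51 L/min ÷ 60 = 0.85 L/s.
R = (PIP − Pplat)/V̇ = (24.0 − 17.5) / 0.85 = 6.5/0.85 = 7.647 cmH2O·s/L.
C = Vt/(Pplat − PEEP) = 350.0 / (17.5 − 8) = 350.0/9.5 = 36.842 mL/cmH2O.
τ = R × C = 7.647 × 0.03684 L/cmH2O = 0.2817 s.
Fraction remaining at end-expiration = e^(−Te/τ) = e^(−0.35/0.2817) = 0.2887 → 28.87%.

28.9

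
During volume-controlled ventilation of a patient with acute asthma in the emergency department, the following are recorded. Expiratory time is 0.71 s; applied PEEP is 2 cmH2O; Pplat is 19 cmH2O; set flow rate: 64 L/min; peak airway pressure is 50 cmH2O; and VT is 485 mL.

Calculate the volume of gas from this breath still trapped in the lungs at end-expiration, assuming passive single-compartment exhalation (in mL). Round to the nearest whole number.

206

Flow: 64 L/min ÷ 60 = 1.0667 L/s.
R = (PIP − Pplat)/V̇ = (50 − 19) / 1.0667 = 31.0/1.0667 = 29.062 cmH2O·s/L.
C = Vt/(Pplat − PEEP) = 485.0 / (19 − 2) = 485.0/17.0 = 28.529 mL/cmH2O.
τ = R × C = 29.062 × 0.02853 L/cmH2O = 0.8291 s.
Fraction remaining = e^(−Te/τ) = e^(−0.71/0.8291) = 0.4247.
Trapped volume = 485.0 × 0.4247 = 205.98 mL.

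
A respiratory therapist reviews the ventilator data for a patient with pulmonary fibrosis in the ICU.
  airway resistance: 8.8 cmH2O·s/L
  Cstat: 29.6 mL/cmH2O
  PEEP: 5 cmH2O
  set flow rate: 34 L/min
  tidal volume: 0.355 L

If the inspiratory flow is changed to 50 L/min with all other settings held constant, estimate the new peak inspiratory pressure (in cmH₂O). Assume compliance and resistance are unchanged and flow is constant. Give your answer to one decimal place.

Flow: 34 L/min ÷ 60 = 0.5667 L/s.
New flow: 50 L/min ÷ 60 = 0.8333 L/s.
PIP = Vt/C + R·V̇ + PEEP (constant-flow equation of motion).
Only the resistive term changes: ΔPIP = R × ΔV̇ = 8.8 × (0.8333 − 0.5667) = 8.8 × 0.2666 = 2.346 cmH2O.
Original PIP = 355/29.6 + 8.8×0.5667 + 5 = 21.98 cmH2O; new PIP = 21.98 + (2.346) = 24.326 cmH2O.

24.3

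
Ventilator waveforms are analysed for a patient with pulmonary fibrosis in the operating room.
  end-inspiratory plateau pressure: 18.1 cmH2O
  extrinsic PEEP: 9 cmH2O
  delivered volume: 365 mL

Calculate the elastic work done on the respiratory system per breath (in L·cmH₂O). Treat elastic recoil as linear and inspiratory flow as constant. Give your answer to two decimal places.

Elastic work ≈ ½ × (Pplat − PEEP) × Vt = 0.5 × (18.1 − 9) × 0.365 L = 0.5 × 9.1 × 0.365 = 1.661 L·cmH2O.

1.66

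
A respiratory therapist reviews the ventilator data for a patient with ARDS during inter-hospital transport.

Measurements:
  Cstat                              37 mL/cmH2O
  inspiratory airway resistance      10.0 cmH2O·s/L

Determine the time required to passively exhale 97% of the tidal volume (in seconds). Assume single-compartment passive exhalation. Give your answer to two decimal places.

τ = R × C = 10.0 × 37 mL/cmH2O = 10.0 × 0.037 L/cmH2O = 0.37 s.
Exhaled fraction f = 1 − e^(−t/τ) → t = −τ·ln(1 − f) = −0.37·ln(0.03) = 1.297 s.

1.30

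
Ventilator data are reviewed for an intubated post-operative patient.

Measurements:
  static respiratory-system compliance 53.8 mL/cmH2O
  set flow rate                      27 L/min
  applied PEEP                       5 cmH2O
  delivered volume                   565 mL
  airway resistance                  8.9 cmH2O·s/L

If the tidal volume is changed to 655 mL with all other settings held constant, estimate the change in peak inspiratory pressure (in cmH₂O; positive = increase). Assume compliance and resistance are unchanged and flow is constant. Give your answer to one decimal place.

PIP = Vt/C + R·V̇ + PEEP (constant-flow equation of motion).
Only the elastic term changes: ΔPIP = ΔVt / C = (655 − 565) / 53.8 = 1.673 cmH2O.

1.7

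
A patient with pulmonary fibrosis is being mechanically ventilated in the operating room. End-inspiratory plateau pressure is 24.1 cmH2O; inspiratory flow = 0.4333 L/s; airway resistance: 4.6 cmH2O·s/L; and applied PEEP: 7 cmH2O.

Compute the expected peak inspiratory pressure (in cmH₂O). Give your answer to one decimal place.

PIP = Pplat + Raw × flow = 24.1 + 4.6 × 0.4333 = 24.1 + 1.993 = 26.093 cmH2O.

26.1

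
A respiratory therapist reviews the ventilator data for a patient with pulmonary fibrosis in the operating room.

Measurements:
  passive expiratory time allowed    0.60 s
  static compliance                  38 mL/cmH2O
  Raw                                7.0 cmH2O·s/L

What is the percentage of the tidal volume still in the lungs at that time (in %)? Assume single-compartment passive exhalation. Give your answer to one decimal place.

10.5

τ = R × C = 7.0 × 38 mL/cmH2O = 7.0 × 0.038 L/cmH2O = 0.266 s.
Passive exhalation: V(t)/V₀ = e^(−t/τ) = e^(−0.60/0.266) = 0.1048.
Fraction remaining = 0.1048 → 10.48%.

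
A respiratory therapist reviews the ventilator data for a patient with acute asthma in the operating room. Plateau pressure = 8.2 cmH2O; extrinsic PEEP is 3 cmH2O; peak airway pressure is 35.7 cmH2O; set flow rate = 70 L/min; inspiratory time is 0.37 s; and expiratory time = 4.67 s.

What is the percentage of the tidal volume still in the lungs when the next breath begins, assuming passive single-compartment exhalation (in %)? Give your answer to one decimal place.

Flow: 70 L/min ÷ 60 = 1.1667 L/s.
Vt = flow × Ti = 1.1667 L/s × 0.37 s × 1000 mL/L = 431.68 mL.
R = (PIP − Pplat)/V̇ = (35.7 − 8.2) / 1.1667 = 27.5/1.1667 = 23.571 cmH2O·s/L.
C = Vt/(Pplat − PEEP) = 431.68 / (8.2 − 3) = 431.68/5.2 = 83.015 mL/cmH2O.
τ = R × C = 23.571 × 0.08302 L/cmH2O = 1.957 s.
Fraction remaining at end-expiration = e^(−Te/τ) = e^(−4.67/1.957) = 0.09197 → 9.197%.

9.2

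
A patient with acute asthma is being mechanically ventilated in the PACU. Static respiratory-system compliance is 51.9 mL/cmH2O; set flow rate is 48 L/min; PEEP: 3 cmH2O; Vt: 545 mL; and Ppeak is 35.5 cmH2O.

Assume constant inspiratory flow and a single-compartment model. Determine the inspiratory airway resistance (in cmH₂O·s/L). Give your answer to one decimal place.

27.5

Flow: 48 L/min ÷ 60 = 0.8 L/s.
Equation of motion (constant flow): PIP = Vt/C + R·V̇ + PEEP.
R·V̇ = PIP − Vt/C − PEEP = 35.5 − 545/51.9 − 3 = 35.5 − 10.501 − 3 = 21.999 cmH2O.
R = 21.999 / 0.8 = 27.499 cmH2O·s/L.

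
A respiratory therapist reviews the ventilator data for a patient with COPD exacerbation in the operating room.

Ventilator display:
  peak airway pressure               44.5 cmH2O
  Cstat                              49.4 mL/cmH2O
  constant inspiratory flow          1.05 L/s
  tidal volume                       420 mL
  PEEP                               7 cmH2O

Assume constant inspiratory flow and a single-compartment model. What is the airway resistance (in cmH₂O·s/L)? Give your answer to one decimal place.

27.6

Equation of motion (constant flow): PIP = Vt/C + R·V̇ + PEEP.
R·V̇ = PIP − Vt/C − PEEP = 44.5 − 420/49.4 − 7 = 44.5 − 8.502 − 7 = 28.998 cmH2O.
R = 28.998 / 1.05 = 27.617 cmH2O·s/L.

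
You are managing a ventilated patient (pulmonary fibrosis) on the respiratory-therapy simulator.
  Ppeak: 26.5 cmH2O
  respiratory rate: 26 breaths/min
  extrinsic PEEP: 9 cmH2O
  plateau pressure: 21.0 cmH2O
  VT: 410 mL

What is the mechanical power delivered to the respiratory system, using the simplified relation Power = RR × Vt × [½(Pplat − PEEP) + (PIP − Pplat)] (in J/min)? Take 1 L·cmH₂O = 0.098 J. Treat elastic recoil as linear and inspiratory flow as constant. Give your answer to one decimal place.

12.0

Per-breath work = Vt × [½(Pplat−PEEP) + (PIP−Pplat)] = 0.410 × [0.5×12.0 + 5.5] = 0.410 × 11.5 = 4.715 L·cmH2O.
Power = 26 × 4.715 = 122.59 L·cmH2O/min.
× 0.098 J/(L·cmH2O) → 12.014 J/min.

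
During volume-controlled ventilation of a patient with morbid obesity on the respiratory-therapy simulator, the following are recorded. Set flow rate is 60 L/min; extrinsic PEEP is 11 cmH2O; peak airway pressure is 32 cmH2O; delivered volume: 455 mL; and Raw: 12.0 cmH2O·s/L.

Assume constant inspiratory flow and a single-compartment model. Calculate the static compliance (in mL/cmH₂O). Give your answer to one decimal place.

50.6

Flow: 60 L/min ÷ 60 = 1 L/s.
Equation of motion (constant flow): PIP = Vt/C + R·V̇ + PEEP.
Vt/C = PIP − R·V̇ − PEEP = 32 − 12.0×1 − 11 = 32 − 12.0 − 11 = 9.0 cmH2O.
C = Vt / 9.0 = 455 / 9.0 = 50.556 mL/cmH2O.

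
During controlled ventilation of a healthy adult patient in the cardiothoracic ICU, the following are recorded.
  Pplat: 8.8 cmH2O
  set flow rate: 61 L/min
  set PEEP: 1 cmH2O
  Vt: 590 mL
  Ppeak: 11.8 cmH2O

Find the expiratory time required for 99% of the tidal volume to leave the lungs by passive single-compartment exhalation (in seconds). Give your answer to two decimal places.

Flow: 61 L/min ÷ 60 = 1.0167 L/s.
R = (PIP − Pplat)/V̇ = (11.8 − 8.8) / 1.0167 = 3.0/1.0167 = 2.951 cmH2O·s/L.
C = Vt/(Pplat − PEEP) = 590.0 / (8.8 − 1) = 590.0/7.8 = 75.641 mL/cmH2O.
τ = R × C = 2.951 × 0.07564 L/cmH2O = 0.2232 s.
t = −τ·ln(1 − 0.99) = −0.2232·ln(0.01) = 1.028 s.

1.03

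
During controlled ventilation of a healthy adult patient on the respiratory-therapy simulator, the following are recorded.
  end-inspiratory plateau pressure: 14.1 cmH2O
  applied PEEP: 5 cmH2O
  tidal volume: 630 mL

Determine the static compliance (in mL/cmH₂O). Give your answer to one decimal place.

Cstat = Vt / (Pplat − PEEP) = 630 / (14.1 − 5) = 630 / 9.1 = 69.231 mL/cmH2O.

69.2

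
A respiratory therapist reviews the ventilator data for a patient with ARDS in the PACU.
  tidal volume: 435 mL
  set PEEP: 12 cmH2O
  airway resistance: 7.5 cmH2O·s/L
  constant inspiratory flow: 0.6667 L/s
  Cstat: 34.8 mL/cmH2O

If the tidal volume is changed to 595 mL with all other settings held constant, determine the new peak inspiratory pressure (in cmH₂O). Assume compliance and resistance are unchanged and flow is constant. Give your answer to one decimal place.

34.1

PIP = Vt/C + R·V̇ + PEEP (constant-flow equation of motion).
Only the elastic term changes: ΔPIP = ΔVt / C = (595 − 435) / 34.8 = 4.598 cmH2O.
Original PIP = 435/34.8 + 7.5×0.6667 + 12 = 29.5 cmH2O; new PIP = 29.5 + (4.598) = 34.098 cmH2O.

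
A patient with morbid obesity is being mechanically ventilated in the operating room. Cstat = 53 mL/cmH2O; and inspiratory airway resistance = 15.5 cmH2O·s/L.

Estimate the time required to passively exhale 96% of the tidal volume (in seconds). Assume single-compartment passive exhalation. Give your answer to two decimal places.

τ = R × C = 15.5 × 53 mL/cmH2O = 15.5 × 0.053 L/cmH2O = 0.8215 s.
Exhaled fraction f = 1 − e^(−t/τ) → t = −τ·ln(1 − f) = −0.8215·ln(0.04) = 2.644 s.

2.64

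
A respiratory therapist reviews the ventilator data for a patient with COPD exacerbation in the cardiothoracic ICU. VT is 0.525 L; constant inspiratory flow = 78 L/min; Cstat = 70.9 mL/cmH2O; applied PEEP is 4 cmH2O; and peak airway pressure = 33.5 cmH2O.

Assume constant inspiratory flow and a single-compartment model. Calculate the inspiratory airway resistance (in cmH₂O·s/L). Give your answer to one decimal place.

Flow: 78 L/min ÷ 60 = 1.3 L/s.
Equation of motion (constant flow): PIP = Vt/C + R·V̇ + PEEP.
R·V̇ = PIP − Vt/C − PEEP = 33.5 − 525/70.9 − 4 = 33.5 − 7.405 − 4 = 22.095 cmH2O.
R = 22.095 / 1.3 = 16.996 cmH2O·s/L.

17.0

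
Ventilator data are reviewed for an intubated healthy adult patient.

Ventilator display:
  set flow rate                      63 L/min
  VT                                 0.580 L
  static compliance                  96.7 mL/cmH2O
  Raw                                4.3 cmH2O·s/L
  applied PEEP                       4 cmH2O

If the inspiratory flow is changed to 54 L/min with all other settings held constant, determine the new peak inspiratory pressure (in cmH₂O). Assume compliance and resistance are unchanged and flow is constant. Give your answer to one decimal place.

13.9

Flow: 63 L/min ÷ 60 = 1.05 L/s.
New flow: 54 L/min ÷ 60 = 0.9 L/s.
PIP = Vt/C + R·V̇ + PEEP (constant-flow equation of motion).
Only the resistive term changes: ΔPIP = R × ΔV̇ = 4.3 × (0.9 − 1.05) = 4.3 × -0.15 = -0.645 cmH2O.
Original PIP = 580/96.7 + 4.3×1.05 + 4 = 14.513 cmH2O; new PIP = 14.513 + (-0.645) = 13.868 cmH2O.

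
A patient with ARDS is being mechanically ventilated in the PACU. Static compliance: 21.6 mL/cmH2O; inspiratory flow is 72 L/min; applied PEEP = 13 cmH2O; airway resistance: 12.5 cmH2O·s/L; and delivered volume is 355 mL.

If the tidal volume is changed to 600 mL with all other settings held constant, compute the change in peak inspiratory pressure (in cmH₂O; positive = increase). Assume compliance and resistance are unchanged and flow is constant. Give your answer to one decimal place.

11.3

PIP = Vt/C + R·V̇ + PEEP (constant-flow equation of motion).
Only the elastic term changes: ΔPIP = ΔVt / C = (600 − 355) / 21.6 = 11.343 cmH2O.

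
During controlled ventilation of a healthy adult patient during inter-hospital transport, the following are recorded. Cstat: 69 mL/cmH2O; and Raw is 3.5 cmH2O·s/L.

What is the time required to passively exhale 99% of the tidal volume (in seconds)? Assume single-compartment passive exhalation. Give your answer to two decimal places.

1.11

τ = R × C = 3.5 × 69 mL/cmH2O = 3.5 × 0.069 L/cmH2O = 0.2415 s.
Exhaled fraction f = 1 − e^(−t/τ) → t = −τ·ln(1 − f) = −0.2415·ln(0.01) = 1.112 s.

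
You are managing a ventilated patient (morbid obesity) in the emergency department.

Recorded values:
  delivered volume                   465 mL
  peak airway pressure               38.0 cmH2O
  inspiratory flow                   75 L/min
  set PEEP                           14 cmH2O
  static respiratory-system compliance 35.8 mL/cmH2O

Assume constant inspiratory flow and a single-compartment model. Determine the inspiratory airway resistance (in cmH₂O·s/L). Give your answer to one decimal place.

Flow: 75 L/min ÷ 60 = 1.25 L/s.
Equation of motion (constant flow): PIP = Vt/C + R·V̇ + PEEP.
R·V̇ = PIP − Vt/C − PEEP = 38.0 − 465/35.8 − 14 = 38.0 − 12.989 − 14 = 11.011 cmH2O.
R = 11.011 / 1.25 = 8.809 cmH2O·s/L.

8.8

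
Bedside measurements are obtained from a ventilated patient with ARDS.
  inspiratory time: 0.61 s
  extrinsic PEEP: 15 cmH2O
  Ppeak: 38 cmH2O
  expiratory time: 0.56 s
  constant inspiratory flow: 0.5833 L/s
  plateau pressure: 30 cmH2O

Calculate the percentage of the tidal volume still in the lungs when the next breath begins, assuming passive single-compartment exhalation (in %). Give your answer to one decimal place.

Vt = flow × Ti = 0.5833 L/s × 0.61 s × 1000 mL/L = 355.81 mL.
R = (PIP − Pplat)/V̇ = (38 − 30) / 0.5833 = 8.0/0.5833 = 13.715 cmH2O·s/L.
C = Vt/(Pplat − PEEP) = 355.81 / (30 − 15) = 355.81/15.0 = 23.721 mL/cmH2O.
τ = R × C = 13.715 × 0.02372 L/cmH2O = 0.3253 s.
Fraction remaining at end-expiration = e^(−Te/τ) = e^(−0.56/0.3253) = 0.1788 → 17.88%.

17.9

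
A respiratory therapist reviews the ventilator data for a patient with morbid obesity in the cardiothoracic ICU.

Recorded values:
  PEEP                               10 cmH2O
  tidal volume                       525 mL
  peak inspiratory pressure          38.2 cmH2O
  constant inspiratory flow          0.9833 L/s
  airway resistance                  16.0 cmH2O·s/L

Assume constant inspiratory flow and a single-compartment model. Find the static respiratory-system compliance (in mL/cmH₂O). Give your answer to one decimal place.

Equation of motion (constant flow): PIP = Vt/C + R·V̇ + PEEP.
Vt/C = PIP − R·V̇ − PEEP = 38.2 − 16.0×0.9833 − 10 = 38.2 − 15.733 − 10 = 12.467 cmH2O.
C = Vt / 12.467 = 525 / 12.467 = 42.111 mL/cmH2O.

42.1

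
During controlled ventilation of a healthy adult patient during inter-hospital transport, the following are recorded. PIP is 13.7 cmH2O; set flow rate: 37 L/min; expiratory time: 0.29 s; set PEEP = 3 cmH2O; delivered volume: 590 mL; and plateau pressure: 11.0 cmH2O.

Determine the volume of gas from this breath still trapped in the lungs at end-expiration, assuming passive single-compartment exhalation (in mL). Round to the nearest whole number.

Flow: 37 L/min ÷ 60 = 0.6167 L/s.
R = (PIP − Pplat)/V̇ = (13.7 − 11.0) / 0.6167 = 2.7/0.6167 = 4.378 cmH2O·s/L.
C = Vt/(Pplat − PEEP) = 590.0 / (11.0 − 3) = 590.0/8.0 = 73.75 mL/cmH2O.
τ = R × C = 4.378 × 0.07375 L/cmH2O = 0.3229 s.
Fraction remaining = e^(−Te/τ) = e^(−0.29/0.3229) = 0.4073.
Trapped volume = 590.0 × 0.4073 = 240.31 mL.

240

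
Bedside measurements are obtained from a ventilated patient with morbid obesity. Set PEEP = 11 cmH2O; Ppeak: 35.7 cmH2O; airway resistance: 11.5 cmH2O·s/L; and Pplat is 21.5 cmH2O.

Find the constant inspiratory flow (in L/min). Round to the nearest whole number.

74

flow = (PIP − Pplat) / Raw = (35.7 − 21.5) / 11.5 = 1.235 L/s × 60 = 74.1 L/min.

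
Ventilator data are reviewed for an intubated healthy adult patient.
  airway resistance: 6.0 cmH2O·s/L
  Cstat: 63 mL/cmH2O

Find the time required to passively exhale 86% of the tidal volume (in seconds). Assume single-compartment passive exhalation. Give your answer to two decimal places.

τ = R × C = 6.0 × 63 mL/cmH2O = 6.0 × 0.063 L/cmH2O = 0.378 s.
Exhaled fraction f = 1 − e^(−t/τ) → t = −τ·ln(1 − f) = −0.378·ln(0.14) = 0.7432 s.

0.74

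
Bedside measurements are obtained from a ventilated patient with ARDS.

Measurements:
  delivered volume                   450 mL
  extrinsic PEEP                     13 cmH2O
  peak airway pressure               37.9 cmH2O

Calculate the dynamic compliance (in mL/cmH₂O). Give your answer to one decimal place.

Dynamic compliance = Vt / (PIP − PEEP) = 450 / (37.9 − 13) = 450 / 24.9 = 18.072 mL/cmH2O.

18.1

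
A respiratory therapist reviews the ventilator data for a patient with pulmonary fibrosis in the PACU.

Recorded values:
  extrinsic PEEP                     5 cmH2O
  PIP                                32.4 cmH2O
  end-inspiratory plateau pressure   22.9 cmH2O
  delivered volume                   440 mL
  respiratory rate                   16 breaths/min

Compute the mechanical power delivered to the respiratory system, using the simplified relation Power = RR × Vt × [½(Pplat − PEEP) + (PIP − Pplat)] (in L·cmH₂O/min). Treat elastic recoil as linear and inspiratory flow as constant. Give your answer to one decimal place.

Per-breath work = Vt × [½(Pplat−PEEP) + (PIP−Pplat)] = 0.440 × [0.5×17.9 + 9.5] = 0.440 × 18.45 = 8.118 L·cmH2O.
Power = 16 × 8.118 = 129.89 L·cmH2O/min.

129.9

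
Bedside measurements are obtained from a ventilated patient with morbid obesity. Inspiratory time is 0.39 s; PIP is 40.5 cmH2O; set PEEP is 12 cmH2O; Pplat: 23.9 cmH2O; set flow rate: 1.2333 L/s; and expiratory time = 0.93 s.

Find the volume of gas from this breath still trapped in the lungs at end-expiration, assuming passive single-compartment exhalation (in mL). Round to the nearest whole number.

87

Vt = flow × Ti = 1.2333 L/s × 0.39 s × 1000 mL/L = 480.99 mL.
R = (PIP − Pplat)/V̇ = (40.5 − 23.9) / 1.2333 = 16.6/1.2333 = 13.46 cmH2O·s/L.
C = Vt/(Pplat − PEEP) = 480.99 / (23.9 − 12) = 480.99/11.9 = 40.419 mL/cmH2O.
τ = R × C = 13.46 × 0.04042 L/cmH2O = 0.5441 s.
Fraction remaining = e^(−Te/τ) = e^(−0.93/0.5441) = 0.181.
Trapped volume = 480.99 × 0.181 = 87.059 mL.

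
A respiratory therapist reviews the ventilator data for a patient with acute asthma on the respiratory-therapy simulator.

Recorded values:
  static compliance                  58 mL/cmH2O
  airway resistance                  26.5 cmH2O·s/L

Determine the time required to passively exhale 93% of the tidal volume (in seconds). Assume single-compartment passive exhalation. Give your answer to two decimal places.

τ = R × C = 26.5 × 58 mL/cmH2O = 26.5 × 0.058 L/cmH2O = 1.537 s.
Exhaled fraction f = 1 − e^(−t/τ) → t = −τ·ln(1 − f) = −1.537·ln(0.07) = 4.087 s.

4.09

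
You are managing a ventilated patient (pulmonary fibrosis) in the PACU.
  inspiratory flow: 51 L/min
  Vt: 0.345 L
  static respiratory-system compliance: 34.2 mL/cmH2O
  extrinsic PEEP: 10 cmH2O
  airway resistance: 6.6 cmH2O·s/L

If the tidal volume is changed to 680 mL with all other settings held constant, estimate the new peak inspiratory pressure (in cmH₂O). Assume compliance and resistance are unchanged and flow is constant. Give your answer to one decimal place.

35.5

Flow: 51 L/min ÷ 60 = 0.85 L/s.
PIP = Vt/C + R·V̇ + PEEP (constant-flow equation of motion).
Only the elastic term changes: ΔPIP = ΔVt / C = (680 − 345) / 34.2 = 9.795 cmH2O.
Original PIP = 345/34.2 + 6.6×0.85 + 10 = 25.698 cmH2O; new PIP = 25.698 + (9.795) = 35.493 cmH2O.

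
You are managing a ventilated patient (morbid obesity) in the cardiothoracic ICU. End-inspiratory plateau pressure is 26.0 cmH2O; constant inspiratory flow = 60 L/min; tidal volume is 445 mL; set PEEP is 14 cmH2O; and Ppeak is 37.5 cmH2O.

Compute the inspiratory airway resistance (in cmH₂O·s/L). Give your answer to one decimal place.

11.5

Flow: 60 L/min ÷ 60 = 1 L/s.
Raw = (PIP − Pplat) / flow = (37.5 − 26.0) / 1 = 11.5 / 1 = 11.5 cmH2O·s/L.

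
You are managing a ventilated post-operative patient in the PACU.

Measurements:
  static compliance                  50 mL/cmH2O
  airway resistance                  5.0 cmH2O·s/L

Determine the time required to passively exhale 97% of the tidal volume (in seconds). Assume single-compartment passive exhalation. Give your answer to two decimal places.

0.88

τ = R × C = 5.0 × 50 mL/cmH2O = 5.0 × 0.050 L/cmH2O = 0.25 s.
Exhaled fraction f = 1 − e^(−t/τ) → t = −τ·ln(1 − f) = −0.25·ln(0.03) = 0.8766 s.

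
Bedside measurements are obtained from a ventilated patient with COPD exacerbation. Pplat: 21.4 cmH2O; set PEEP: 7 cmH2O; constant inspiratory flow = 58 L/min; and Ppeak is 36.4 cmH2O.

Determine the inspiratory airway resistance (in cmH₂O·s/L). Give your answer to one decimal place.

15.5

Flow: 58 L/min ÷ 60 = 0.9667 L/s.
Raw = (PIP − Pplat) / flow = (36.4 − 21.4) / 0.9667 = 15.0 / 0.9667 = 15.517 cmH2O·s/L.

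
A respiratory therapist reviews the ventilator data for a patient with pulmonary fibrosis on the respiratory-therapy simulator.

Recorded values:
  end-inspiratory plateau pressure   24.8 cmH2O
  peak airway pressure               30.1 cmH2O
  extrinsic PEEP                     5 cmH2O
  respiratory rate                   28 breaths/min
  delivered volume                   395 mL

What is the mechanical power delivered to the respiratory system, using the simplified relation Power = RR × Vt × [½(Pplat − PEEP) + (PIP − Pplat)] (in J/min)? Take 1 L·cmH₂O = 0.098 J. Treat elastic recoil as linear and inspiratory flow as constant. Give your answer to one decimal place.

16.5

Per-breath work = Vt × [½(Pplat−PEEP) + (PIP−Pplat)] = 0.395 × [0.5×19.8 + 5.3] = 0.395 × 15.2 = 6.004 L·cmH2O.
Power = 28 × 6.004 = 168.11 L·cmH2O/min.
× 0.098 J/(L·cmH2O) → 16.475 J/min.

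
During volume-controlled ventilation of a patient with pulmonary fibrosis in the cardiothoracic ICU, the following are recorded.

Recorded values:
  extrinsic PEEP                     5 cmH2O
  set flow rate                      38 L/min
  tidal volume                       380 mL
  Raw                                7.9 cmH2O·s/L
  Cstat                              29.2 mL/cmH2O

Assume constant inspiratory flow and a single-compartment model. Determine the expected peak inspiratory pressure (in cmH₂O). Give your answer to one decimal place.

23.0

Flow: 38 L/min ÷ 60 = 0.6333 L/s.
Equation of motion (constant flow): PIP = Vt/C + R·V̇ + PEEP.
PIP = 380/29.2 + 7.9×0.6333 + 5 = 13.014 + 5.003 + 5 = 23.017 cmH2O.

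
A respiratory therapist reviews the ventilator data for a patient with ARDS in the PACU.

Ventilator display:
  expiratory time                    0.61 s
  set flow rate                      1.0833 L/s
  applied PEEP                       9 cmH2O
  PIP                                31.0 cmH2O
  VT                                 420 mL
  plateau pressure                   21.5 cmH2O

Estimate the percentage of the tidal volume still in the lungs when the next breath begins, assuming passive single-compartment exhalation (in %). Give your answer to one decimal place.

12.6

R = (PIP − Pplat)/V̇ = (31.0 − 21.5) / 1.0833 = 9.5/1.0833 = 8.77 cmH2O·s/L.
C = Vt/(Pplat − PEEP) = 420.0 / (21.5 − 9) = 420.0/12.5 = 33.6 mL/cmH2O.
τ = R × C = 8.77 × 0.0336 L/cmH2O = 0.2947 s.
Fraction remaining at end-expiration = e^(−Te/τ) = e^(−0.61/0.2947) = 0.1262 → 12.62%.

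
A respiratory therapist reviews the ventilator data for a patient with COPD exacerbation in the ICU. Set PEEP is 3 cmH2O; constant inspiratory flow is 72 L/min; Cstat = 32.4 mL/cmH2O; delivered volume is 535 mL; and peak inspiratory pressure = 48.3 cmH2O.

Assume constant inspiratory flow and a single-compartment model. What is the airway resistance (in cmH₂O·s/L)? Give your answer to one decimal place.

Flow: 72 L/min ÷ 60 = 1.2 L/s.
Equation of motion (constant flow): PIP = Vt/C + R·V̇ + PEEP.
R·V̇ = PIP − Vt/C − PEEP = 48.3 − 535/32.4 − 3 = 48.3 − 16.512 − 3 = 28.788 cmH2O.
R = 28.788 / 1.2 = 23.99 cmH2O·s/L.

24.0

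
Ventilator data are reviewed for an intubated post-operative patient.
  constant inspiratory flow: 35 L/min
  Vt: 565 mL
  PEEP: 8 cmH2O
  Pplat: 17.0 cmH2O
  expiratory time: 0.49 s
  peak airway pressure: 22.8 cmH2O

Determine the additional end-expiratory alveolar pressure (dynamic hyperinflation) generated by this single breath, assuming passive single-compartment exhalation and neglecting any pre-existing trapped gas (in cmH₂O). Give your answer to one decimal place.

4.1

Flow: 35 L/min ÷ 60 = 0.5833 L/s.
R = (PIP − Pplat)/V̇ = (22.8 − 17.0) / 0.5833 = 5.8/0.5833 = 9.943 cmH2O·s/L.
C = Vt/(Pplat − PEEP) = 565.0 / (17.0 − 8) = 565.0/9.0 = 62.778 mL/cmH2O.
τ = R × C = 9.943 × 0.06278 L/cmH2O = 0.6242 s.
Fraction remaining = e^(−Te/τ) = e^(−0.49/0.6242) = 0.4561; trapped volume = 565.0 × 0.4561 = 257.7 mL.
Additional alveolar pressure from trapping ≈ V_trapped / C = 257.7 / 62.778 = 4.105 cmH2O.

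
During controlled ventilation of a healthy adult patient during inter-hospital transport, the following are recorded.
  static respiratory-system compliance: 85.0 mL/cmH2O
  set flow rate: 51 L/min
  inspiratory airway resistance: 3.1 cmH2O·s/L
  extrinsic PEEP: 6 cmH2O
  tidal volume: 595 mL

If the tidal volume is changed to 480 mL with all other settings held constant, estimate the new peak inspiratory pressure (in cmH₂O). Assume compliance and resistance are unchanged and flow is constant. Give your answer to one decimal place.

Flow: 51 L/min ÷ 60 = 0.85 L/s.
PIP = Vt/C + R·V̇ + PEEP (constant-flow equation of motion).
Only the elastic term changes: ΔPIP = ΔVt / C = (480 − 595) / 85.0 = -1.353 cmH2O.
Original PIP = 595/85.0 + 3.1×0.85 + 6 = 15.635 cmH2O; new PIP = 15.635 + (-1.353) = 14.282 cmH2O.

14.3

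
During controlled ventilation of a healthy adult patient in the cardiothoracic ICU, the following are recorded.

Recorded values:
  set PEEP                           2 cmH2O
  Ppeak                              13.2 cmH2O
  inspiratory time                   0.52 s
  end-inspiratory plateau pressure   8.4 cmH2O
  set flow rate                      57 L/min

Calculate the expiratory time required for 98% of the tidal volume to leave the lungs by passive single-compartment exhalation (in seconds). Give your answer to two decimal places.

Flow: 57 L/min ÷ 60 = 0.95 L/s.
Vt = flow × Ti = 0.95 L/s × 0.52 s × 1000 mL/L = 494.0 mL.
R = (PIP − Pplat)/V̇ = (13.2 − 8.4) / 0.95 = 4.8/0.95 = 5.053 cmH2O·s/L.
C = Vt/(Pplat − PEEP) = 494.0 / (8.4 − 2) = 494.0/6.4 = 77.188 mL/cmH2O.
τ = R × C = 5.053 × 0.07719 L/cmH2O = 0.39 s.
t = −τ·ln(1 − 0.98) = −0.39·ln(0.02) = 1.526 s.

1.53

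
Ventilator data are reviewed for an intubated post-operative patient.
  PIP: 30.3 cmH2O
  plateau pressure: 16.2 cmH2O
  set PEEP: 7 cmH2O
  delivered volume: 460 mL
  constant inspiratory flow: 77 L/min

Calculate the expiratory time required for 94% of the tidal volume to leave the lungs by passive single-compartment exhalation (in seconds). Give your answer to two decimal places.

Flow: 77 L/min ÷ 60 = 1.2833 L/s.
R = (PIP − Pplat)/V̇ = (30.3 − 16.2) / 1.2833 = 14.1/1.2833 = 10.987 cmH2O·s/L.
C = Vt/(Pplat − PEEP) = 460.0 / (16.2 − 7) = 460.0/9.2 = 50.0 mL/cmH2O.
τ = R × C = 10.987 × 0.05 L/cmH2O = 0.5494 s.
t = −τ·ln(1 − 0.94) = −0.5494·ln(0.06) = 1.546 s.

1.55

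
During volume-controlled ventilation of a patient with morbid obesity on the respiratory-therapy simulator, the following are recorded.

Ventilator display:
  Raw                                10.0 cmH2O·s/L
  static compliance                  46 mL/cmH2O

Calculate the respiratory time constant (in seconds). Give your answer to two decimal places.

0.46

τ = R × C = 10.0 × 46 mL/cmH2O = 10.0 × 0.046 L/cmH2O = 0.46 s.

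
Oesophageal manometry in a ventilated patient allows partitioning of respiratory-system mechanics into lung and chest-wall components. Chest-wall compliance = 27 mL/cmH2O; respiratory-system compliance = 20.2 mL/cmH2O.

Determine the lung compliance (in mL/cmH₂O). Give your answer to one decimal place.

80.2

1/CL = 1/Crs − 1/Ccw.
1/CL = 1/20.2 − 1/27 = 0.01247.
CL = 80.192 mL/cmH2O.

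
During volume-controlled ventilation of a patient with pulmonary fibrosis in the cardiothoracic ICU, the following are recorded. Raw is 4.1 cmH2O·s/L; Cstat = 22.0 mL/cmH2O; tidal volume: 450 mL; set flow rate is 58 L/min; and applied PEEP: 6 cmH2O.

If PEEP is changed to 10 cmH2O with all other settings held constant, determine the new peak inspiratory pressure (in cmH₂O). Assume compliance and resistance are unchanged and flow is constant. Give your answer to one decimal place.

Flow: 58 L/min ÷ 60 = 0.9667 L/s.
PIP = Vt/C + R·V̇ + PEEP (constant-flow equation of motion).
Only the baseline term changes: ΔPIP = ΔPEEP = 10 − 6 = 4.0 cmH2O.
Original PIP = 450/22.0 + 4.1×0.9667 + 6 = 30.418 cmH2O; new PIP = 30.418 + (4.0) = 34.418 cmH2O.

34.4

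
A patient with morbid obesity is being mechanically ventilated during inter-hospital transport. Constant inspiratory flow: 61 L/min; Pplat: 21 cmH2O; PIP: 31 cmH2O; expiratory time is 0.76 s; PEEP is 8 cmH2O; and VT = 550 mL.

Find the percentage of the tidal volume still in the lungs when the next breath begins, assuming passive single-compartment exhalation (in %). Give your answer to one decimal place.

Flow: 61 L/min ÷ 60 = 1.0167 L/s.
R = (PIP − Pplat)/V̇ = (31 − 21) / 1.0167 = 10.0/1.0167 = 9.836 cmH2O·s/L.
C = Vt/(Pplat − PEEP) = 550.0 / (21 − 8) = 550.0/13.0 = 42.308 mL/cmH2O.
τ = R × C = 9.836 × 0.04231 L/cmH2O = 0.4162 s.
Fraction remaining at end-expiration = e^(−Te/τ) = e^(−0.76/0.4162) = 0.161 → 16.1%.

16.1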